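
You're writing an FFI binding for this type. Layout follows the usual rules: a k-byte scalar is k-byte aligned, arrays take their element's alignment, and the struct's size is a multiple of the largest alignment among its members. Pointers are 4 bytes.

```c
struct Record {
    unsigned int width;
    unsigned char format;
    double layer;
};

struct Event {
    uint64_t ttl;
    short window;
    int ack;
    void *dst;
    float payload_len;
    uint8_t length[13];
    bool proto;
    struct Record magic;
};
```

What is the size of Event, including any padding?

Record: width at 0 (size 4, align 4) → ends 4; format at 4 (size 1, align 1) → ends 5; pad 3 to align 8 for layer; layer at 8 (size 8, align 8) → ends 16; total 16 bytes, alignment 8
ttl at 0 (size 8, align 8) → ends 8
window at 8 (size 2, align 2) → ends 10
pad 2 to align 4 for ack
ack at 12 (size 4, align 4) → ends 16
dst at 16 (size 4, align 4) → ends 20
payload_len at 20 (size 4, align 4) → ends 24
length at 24 (size 13, align 1) → ends 37
proto at 37 (size 1, align 1) → ends 38
pad 2 to align 8 for magic
magic at 40 (size 16, align 8) → ends 56
total 56 bytes, alignment 8

56 bytes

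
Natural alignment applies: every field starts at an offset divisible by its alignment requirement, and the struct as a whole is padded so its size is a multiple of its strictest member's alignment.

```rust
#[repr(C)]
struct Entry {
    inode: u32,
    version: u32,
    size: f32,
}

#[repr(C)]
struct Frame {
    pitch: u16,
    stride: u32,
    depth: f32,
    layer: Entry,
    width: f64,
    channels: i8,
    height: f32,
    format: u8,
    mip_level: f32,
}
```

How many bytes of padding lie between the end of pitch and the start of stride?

Entry: @0: inode [4B, align 4] → 4; @4: version [4B, align 4] → 8; @8: size [4B, align 4] → 12; size 12, align 4
@0: pitch [2B, align 2] → 2
+2 pad (align 4)
@4: stride [4B, align 4] → 8

2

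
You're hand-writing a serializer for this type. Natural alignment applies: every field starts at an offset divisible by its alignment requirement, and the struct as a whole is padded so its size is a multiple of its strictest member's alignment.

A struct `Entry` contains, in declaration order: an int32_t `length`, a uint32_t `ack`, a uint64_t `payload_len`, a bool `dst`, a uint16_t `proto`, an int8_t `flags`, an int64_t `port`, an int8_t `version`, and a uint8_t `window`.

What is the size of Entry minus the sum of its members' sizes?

10

@0: length [4B, align 4] → 4
@4: ack [4B, align 4] → 8
@8: payload_len [8B, align 8] → 16
@16: dst [1B, align 1] → 17
+1 pad (align 2)
@18: proto [2B, align 2] → 20
@20: flags [1B, align 1] → 21
+3 pad (align 8)
@24: port [8B, align 8] → 32
@32: version [1B, align 1] → 33
@33: window [1B, align 1] → 34
+6 tail pad (align 8)
size 40, align 8
data bytes 30, size 40 → padding 10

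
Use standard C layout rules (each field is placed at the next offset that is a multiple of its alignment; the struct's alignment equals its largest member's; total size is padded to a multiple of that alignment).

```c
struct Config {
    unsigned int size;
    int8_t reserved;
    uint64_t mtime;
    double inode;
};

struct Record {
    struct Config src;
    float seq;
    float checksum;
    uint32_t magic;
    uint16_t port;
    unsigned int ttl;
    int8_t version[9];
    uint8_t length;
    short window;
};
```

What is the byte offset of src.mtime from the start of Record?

8

Config: @0: size [4B, align 4] → 4; @4: reserved [1B, align 1] → 5; +3 pad (align 8); @8: mtime [8B, align 8] → 16; @16: inode [8B, align 8] → 24; size 24, align 8
@0: src [24B, align 8] → 24
within Config: mtime at 8
0 + 8 = 8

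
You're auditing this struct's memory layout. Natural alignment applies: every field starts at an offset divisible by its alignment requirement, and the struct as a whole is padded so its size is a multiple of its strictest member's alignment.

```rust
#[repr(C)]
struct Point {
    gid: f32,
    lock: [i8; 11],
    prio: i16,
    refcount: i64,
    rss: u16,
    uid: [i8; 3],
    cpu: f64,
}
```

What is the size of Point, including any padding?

@0: gid [4B, align 4] → 4
@4: lock [11B, align 1] → 15
+1 pad (align 2)
@16: prio [2B, align 2] → 18
+6 pad (align 8)
@24: refcount [8B, align 8] → 32
@32: rss [2B, align 2] → 34
@34: uid [3B, align 1] → 37
+3 pad (align 8)
@40: cpu [8B, align 8] → 48
size 48, align 8

48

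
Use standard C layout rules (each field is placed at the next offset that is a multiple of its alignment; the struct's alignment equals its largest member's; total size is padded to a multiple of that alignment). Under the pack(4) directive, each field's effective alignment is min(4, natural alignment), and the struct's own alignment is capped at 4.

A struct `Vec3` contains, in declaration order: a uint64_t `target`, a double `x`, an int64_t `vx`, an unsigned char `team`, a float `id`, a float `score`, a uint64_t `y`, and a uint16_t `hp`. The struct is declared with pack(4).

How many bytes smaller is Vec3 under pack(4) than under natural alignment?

natural layout:
  @0: target [8B, align 8] → 8
  @8: x [8B, align 8] → 16
  @16: vx [8B, align 8] → 24
  @24: team [1B, align 1] → 25
  +3 pad (align 4)
  @28: id [4B, align 4] → 32
  @32: score [4B, align 4] → 36
  +4 pad (align 8)
  @40: y [8B, align 8] → 48
  @48: hp [2B, align 2] → 50
  +6 tail pad (align 8)
  size 56, align 8
packed(4) layout:
  @0: target [8B, align 4] → 8
  @8: x [8B, align 4] → 16
  @16: vx [8B, align 4] → 24
  @24: team [1B, align 1] → 25
  +3 pad (align 4)
  @28: id [4B, align 4] → 32
  @32: score [4B, align 4] → 36
  @36: y [8B, align 4] → 44
  @44: hp [2B, align 2] → 46
  +2 tail pad (align 4)
  size 48, align 4
56 − 48 = 8

8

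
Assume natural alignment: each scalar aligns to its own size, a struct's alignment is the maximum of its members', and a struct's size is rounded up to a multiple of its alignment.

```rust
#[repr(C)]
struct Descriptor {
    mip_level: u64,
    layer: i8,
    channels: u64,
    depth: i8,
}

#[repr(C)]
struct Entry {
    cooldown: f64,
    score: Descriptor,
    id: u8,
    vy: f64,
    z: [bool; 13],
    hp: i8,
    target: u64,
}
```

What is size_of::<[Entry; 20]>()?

1600

Descriptor: 0..8  mip_level  (8B, 8-aligned); 8..9  layer  (1B, 1-aligned); 9..16  -- padding (7B); 16..24  channels  (8B, 8-aligned); 24..25  depth  (1B, 1-aligned); 25..32  -- tail padding (7B); sizeof = 32, alignof = 8
0..8  cooldown  (8B, 8-aligned)
8..40  score  (32B, 8-aligned)
40..41  id  (1B, 1-aligned)
41..48  -- padding (7B)
48..56  vy  (8B, 8-aligned)
56..69  z  (13B, 1-aligned)
69..70  hp  (1B, 1-aligned)
70..72  -- padding (2B)
72..80  target  (8B, 8-aligned)
sizeof = 80, alignof = 8
array of 20: 20 × 80 = 1600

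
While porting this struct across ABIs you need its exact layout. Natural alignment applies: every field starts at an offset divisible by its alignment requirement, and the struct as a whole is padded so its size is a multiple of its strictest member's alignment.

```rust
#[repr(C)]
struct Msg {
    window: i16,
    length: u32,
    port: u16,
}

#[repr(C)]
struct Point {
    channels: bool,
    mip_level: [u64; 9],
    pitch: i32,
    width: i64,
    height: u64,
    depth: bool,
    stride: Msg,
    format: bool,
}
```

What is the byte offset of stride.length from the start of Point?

Msg: 0..2  window  (2B, 2-aligned); 2..4  -- padding (2B); 4..8  length  (4B, 4-aligned); 8..10  port  (2B, 2-aligned); 10..12  -- tail padding (2B); sizeof = 12, alignof = 4
0..1  channels  (1B, 1-aligned)
1..8  -- padding (7B)
8..80  mip_level  (72B, 8-aligned)
80..84  pitch  (4B, 4-aligned)
84..88  -- padding (4B)
88..96  width  (8B, 8-aligned)
96..104  height  (8B, 8-aligned)
104..105  depth  (1B, 1-aligned)
105..108  -- padding (3B)
108..120  stride  (12B, 4-aligned)
within Msg: length at 4
108 + 4 = 112

112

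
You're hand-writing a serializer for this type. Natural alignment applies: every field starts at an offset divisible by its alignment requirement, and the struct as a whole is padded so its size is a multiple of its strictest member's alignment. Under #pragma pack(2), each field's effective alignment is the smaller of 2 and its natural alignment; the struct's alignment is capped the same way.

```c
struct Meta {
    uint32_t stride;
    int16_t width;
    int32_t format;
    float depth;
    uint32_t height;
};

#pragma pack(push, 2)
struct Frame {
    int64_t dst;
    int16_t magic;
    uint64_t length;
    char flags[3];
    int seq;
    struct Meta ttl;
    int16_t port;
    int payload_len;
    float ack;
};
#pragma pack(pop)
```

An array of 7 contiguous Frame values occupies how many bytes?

392

Meta: stride at 0 (size 4, align 4) → ends 4; width at 4 (size 2, align 2) → ends 6; pad 2 to align 4 for format; format at 8 (size 4, align 4) → ends 12; depth at 12 (size 4, align 4) → ends 16; height at 16 (size 4, align 4) → ends 20; total 20 bytes, alignment 4
dst at 0 (size 8, align 2) → ends 8
magic at 8 (size 2, align 2) → ends 10
length at 10 (size 8, align 2) → ends 18
flags at 18 (size 3, align 1) → ends 21
pad 1 to align 2 for seq
seq at 22 (size 4, align 2) → ends 26
ttl at 26 (size 20, align 2) → ends 46
port at 46 (size 2, align 2) → ends 48
payload_len at 48 (size 4, align 2) → ends 52
ack at 52 (size 4, align 2) → ends 56
total 56 bytes, alignment 2
array of 7: 7 × 56 = 392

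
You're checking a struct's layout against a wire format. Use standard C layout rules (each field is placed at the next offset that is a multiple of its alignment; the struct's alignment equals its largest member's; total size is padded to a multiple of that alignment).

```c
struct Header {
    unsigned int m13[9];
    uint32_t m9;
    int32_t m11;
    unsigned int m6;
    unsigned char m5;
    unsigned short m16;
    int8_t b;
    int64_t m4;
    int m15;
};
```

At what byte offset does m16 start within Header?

m13 at 0 (size 36, align 4) → ends 36
m9 at 36 (size 4, align 4) → ends 40
m11 at 40 (size 4, align 4) → ends 44
m6 at 44 (size 4, align 4) → ends 48
m5 at 48 (size 1, align 1) → ends 49
pad 1 to align 2 for m16
m16 at 50 (size 2, align 2) → ends 52

50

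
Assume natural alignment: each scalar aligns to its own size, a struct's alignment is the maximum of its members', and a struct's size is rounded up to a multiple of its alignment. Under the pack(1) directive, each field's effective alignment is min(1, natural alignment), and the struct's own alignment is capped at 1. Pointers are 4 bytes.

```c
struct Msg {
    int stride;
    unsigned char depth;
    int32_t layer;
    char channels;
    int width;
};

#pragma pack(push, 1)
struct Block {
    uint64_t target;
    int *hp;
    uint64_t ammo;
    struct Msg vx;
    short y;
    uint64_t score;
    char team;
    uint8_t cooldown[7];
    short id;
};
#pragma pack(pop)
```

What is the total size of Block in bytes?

Msg: @0: stride [4B, align 4] → 4; @4: depth [1B, align 1] → 5; +3 pad (align 4); @8: layer [4B, align 4] → 12; @12: channels [1B, align 1] → 13; +3 pad (align 4); @16: width [4B, align 4] → 20; size 20, align 4
@0: target [8B, align 1] → 8
@8: hp [4B, align 1] → 12
@12: ammo [8B, align 1] → 20
@20: vx [20B, align 1] → 40
@40: y [2B, align 1] → 42
@42: score [8B, align 1] → 50
@50: team [1B, align 1] → 51
@51: cooldown [7B, align 1] → 58
@58: id [2B, align 1] → 60
size 60, align 1

60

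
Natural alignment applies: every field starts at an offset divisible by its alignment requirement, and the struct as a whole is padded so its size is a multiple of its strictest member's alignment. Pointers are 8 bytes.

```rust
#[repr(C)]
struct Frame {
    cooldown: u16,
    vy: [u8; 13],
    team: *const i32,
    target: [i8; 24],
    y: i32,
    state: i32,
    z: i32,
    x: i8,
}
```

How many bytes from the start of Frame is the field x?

60

cooldown at 0 (size 2, align 2) → ends 2
vy at 2 (size 13, align 1) → ends 15
pad 1 to align 8 for team
team at 16 (size 8, align 8) → ends 24
target at 24 (size 24, align 1) → ends 48
y at 48 (size 4, align 4) → ends 52
state at 52 (size 4, align 4) → ends 56
z at 56 (size 4, align 4) → ends 60
x at 60 (size 1, align 1) → ends 61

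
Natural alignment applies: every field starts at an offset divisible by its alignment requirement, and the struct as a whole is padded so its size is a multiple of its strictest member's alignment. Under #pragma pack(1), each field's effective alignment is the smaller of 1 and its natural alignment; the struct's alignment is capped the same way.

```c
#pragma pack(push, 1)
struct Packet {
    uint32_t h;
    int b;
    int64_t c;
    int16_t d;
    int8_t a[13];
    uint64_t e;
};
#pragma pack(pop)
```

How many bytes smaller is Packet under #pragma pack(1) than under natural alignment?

natural layout:
  h at 0 (size 4, align 4) → ends 4
  b at 4 (size 4, align 4) → ends 8
  c at 8 (size 8, align 8) → ends 16
  d at 16 (size 2, align 2) → ends 18
  a at 18 (size 13, align 1) → ends 31
  pad 1 to align 8 for e
  e at 32 (size 8, align 8) → ends 40
  total 40 bytes, alignment 8
packed(1) layout:
  h at 0 (size 4, align 1) → ends 4
  b at 4 (size 4, align 1) → ends 8
  c at 8 (size 8, align 1) → ends 16
  d at 16 (size 2, align 1) → ends 18
  a at 18 (size 13, align 1) → ends 31
  e at 31 (size 8, align 1) → ends 39
  total 39 bytes, alignment 1
40 − 39 = 1

1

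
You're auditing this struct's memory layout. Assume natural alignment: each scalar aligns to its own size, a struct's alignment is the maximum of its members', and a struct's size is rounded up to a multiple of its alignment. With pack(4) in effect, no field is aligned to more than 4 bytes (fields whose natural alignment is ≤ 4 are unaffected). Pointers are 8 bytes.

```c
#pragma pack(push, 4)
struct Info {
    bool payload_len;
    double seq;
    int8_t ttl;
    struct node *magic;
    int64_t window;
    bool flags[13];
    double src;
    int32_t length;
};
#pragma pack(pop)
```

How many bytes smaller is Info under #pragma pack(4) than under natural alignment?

natural layout:
  @0: payload_len [1B, align 1] → 1
  +7 pad (align 8)
  @8: seq [8B, align 8] → 16
  @16: ttl [1B, align 1] → 17
  +7 pad (align 8)
  @24: magic [8B, align 8] → 32
  @32: window [8B, align 8] → 40
  @40: flags [13B, align 1] → 53
  +3 pad (align 8)
  @56: src [8B, align 8] → 64
  @64: length [4B, align 4] → 68
  +4 tail pad (align 8)
  size 72, align 8
packed(4) layout:
  @0: payload_len [1B, align 1] → 1
  +3 pad (align 4)
  @4: seq [8B, align 4] → 12
  @12: ttl [1B, align 1] → 13
  +3 pad (align 4)
  @16: magic [8B, align 4] → 24
  @24: window [8B, align 4] → 32
  @32: flags [13B, align 1] → 45
  +3 pad (align 4)
  @48: src [8B, align 4] → 56
  @56: length [4B, align 4] → 60
  size 60, align 4
72 − 60 = 12

12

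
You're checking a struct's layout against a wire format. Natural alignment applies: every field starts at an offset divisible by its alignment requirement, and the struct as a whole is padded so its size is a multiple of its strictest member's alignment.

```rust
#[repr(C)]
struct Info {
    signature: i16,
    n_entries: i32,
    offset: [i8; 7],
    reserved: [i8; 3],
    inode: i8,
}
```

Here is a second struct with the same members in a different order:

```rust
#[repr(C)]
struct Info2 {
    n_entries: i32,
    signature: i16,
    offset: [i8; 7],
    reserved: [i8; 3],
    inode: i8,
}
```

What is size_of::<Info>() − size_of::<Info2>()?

0

signature at 0 (size 2, align 2) → ends 2
pad 2 to align 4 for n_entries
n_entries at 4 (size 4, align 4) → ends 8
offset at 8 (size 7, align 1) → ends 15
reserved at 15 (size 3, align 1) → ends 18
inode at 18 (size 1, align 1) → ends 19
tail pad 1 to reach multiple of 4
total 20 bytes, alignment 4
— Info2 —
n_entries at 0 (size 4, align 4) → ends 4
signature at 4 (size 2, align 2) → ends 6
offset at 6 (size 7, align 1) → ends 13
reserved at 13 (size 3, align 1) → ends 16
inode at 16 (size 1, align 1) → ends 17
tail pad 3 to reach multiple of 4
total 20 bytes, alignment 4
20 − 20 = 0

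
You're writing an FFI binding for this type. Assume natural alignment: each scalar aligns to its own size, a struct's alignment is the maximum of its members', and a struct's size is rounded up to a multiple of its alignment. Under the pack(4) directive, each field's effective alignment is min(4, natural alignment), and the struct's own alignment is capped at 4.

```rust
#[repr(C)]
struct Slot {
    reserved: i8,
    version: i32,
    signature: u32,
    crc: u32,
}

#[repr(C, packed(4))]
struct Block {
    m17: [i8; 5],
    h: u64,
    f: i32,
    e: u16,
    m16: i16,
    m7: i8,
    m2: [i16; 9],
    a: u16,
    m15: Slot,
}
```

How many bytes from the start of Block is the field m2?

26

Slot: @0: reserved [1B, align 1] → 1; +3 pad (align 4); @4: version [4B, align 4] → 8; @8: signature [4B, align 4] → 12; @12: crc [4B, align 4] → 16; size 16, align 4
@0: m17 [5B, align 1] → 5
+3 pad (align 4)
@8: h [8B, align 4] → 16
@16: f [4B, align 4] → 20
@20: e [2B, align 2] → 22
@22: m16 [2B, align 2] → 24
@24: m7 [1B, align 1] → 25
+1 pad (align 2)
@26: m2 [18B, align 2] → 44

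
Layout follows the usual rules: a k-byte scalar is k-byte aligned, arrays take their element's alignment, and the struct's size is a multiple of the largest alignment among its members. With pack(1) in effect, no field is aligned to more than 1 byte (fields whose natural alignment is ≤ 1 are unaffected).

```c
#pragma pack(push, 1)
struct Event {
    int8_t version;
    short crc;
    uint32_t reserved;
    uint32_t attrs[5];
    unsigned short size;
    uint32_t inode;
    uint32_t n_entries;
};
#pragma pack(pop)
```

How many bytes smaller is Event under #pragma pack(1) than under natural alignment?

natural layout:
  version at 0 (size 1, align 1) → ends 1
  pad 1 to align 2 for crc
  crc at 2 (size 2, align 2) → ends 4
  reserved at 4 (size 4, align 4) → ends 8
  attrs at 8 (size 20, align 4) → ends 28
  size at 28 (size 2, align 2) → ends 30
  pad 2 to align 4 for inode
  inode at 32 (size 4, align 4) → ends 36
  n_entries at 36 (size 4, align 4) → ends 40
  total 40 bytes, alignment 4
packed(1) layout:
  version at 0 (size 1, align 1) → ends 1
  crc at 1 (size 2, align 1) → ends 3
  reserved at 3 (size 4, align 1) → ends 7
  attrs at 7 (size 20, align 1) → ends 27
  size at 27 (size 2, align 1) → ends 29
  inode at 29 (size 4, align 1) → ends 33
  n_entries at 33 (size 4, align 1) → ends 37
  total 37 bytes, alignment 1
40 − 37 = 3

3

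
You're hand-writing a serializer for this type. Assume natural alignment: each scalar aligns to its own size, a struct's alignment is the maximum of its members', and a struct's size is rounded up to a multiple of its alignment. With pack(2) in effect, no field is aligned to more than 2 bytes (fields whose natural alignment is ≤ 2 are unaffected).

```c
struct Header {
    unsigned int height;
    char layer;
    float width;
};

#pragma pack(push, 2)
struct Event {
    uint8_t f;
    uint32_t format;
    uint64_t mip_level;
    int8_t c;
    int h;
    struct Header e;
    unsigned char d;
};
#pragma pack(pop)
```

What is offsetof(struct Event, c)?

14

Header: height at 0 (size 4, align 4) → ends 4; layer at 4 (size 1, align 1) → ends 5; pad 3 to align 4 for width; width at 8 (size 4, align 4) → ends 12; total 12 bytes, alignment 4
f at 0 (size 1, align 1) → ends 1
pad 1 to align 2 for format
format at 2 (size 4, align 2) → ends 6
mip_level at 6 (size 8, align 2) → ends 14
c at 14 (size 1, align 1) → ends 15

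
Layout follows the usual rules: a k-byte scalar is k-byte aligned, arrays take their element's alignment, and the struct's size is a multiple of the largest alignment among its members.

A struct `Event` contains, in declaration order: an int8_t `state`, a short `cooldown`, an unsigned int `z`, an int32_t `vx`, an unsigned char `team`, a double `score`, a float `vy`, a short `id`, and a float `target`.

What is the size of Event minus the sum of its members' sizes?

10

0..1  state  (1B, 1-aligned)
1..2  -- padding (1B)
2..4  cooldown  (2B, 2-aligned)
4..8  z  (4B, 4-aligned)
8..12  vx  (4B, 4-aligned)
12..13  team  (1B, 1-aligned)
13..16  -- padding (3B)
16..24  score  (8B, 8-aligned)
24..28  vy  (4B, 4-aligned)
28..30  id  (2B, 2-aligned)
30..32  -- padding (2B)
32..36  target  (4B, 4-aligned)
36..40  -- tail padding (4B)
sizeof = 40, alignof = 8
data bytes 30, size 40 → padding 10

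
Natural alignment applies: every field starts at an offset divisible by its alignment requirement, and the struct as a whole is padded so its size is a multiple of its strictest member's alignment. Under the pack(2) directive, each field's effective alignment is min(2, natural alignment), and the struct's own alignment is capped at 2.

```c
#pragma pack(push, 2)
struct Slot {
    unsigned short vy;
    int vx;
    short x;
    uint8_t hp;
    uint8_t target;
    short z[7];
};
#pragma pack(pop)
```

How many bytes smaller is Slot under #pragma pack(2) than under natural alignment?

4

natural layout:
  vy at 0 (size 2, align 2) → ends 2
  pad 2 to align 4 for vx
  vx at 4 (size 4, align 4) → ends 8
  x at 8 (size 2, align 2) → ends 10
  hp at 10 (size 1, align 1) → ends 11
  target at 11 (size 1, align 1) → ends 12
  z at 12 (size 14, align 2) → ends 26
  tail pad 2 to reach multiple of 4
  total 28 bytes, alignment 4
packed(2) layout:
  vy at 0 (size 2, align 2) → ends 2
  vx at 2 (size 4, align 2) → ends 6
  x at 6 (size 2, align 2) → ends 8
  hp at 8 (size 1, align 1) → ends 9
  target at 9 (size 1, align 1) → ends 10
  z at 10 (size 14, align 2) → ends 24
  total 24 bytes, alignment 2
28 − 24 = 4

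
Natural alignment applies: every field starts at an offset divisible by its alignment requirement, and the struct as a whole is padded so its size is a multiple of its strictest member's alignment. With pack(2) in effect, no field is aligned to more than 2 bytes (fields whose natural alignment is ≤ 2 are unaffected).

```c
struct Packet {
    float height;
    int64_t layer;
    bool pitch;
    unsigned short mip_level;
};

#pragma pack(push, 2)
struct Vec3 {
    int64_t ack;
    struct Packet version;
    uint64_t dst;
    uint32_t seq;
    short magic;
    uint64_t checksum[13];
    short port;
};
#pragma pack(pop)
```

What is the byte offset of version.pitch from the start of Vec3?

Packet: @0: height [4B, align 4] → 4; +4 pad (align 8); @8: layer [8B, align 8] → 16; @16: pitch [1B, align 1] → 17; +1 pad (align 2); @18: mip_level [2B, align 2] → 20; +4 tail pad (align 8); size 24, align 8
@0: ack [8B, align 2] → 8
@8: version [24B, align 2] → 32
within Packet: pitch at 16
8 + 16 = 24

24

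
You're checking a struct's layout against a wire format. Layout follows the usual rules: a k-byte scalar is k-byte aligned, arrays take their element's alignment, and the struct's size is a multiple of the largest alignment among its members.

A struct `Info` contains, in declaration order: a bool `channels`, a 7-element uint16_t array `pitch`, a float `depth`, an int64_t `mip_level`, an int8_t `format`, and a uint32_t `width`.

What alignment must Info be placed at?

8

member alignments: channels=1, pitch=2, depth=4, mip_level=8, format=1, width=4
max = 8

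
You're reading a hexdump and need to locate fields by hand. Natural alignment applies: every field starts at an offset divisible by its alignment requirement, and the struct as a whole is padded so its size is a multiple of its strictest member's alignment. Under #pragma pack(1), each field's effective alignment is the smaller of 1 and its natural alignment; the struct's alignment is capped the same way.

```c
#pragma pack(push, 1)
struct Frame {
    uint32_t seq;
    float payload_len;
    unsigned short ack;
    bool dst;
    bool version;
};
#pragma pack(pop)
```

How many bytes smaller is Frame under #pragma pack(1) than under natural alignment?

0

natural layout:
  seq at 0 (size 4, align 4) → ends 4
  payload_len at 4 (size 4, align 4) → ends 8
  ack at 8 (size 2, align 2) → ends 10
  dst at 10 (size 1, align 1) → ends 11
  version at 11 (size 1, align 1) → ends 12
  total 12 bytes, alignment 4
packed(1) layout:
  seq at 0 (size 4, align 1) → ends 4
  payload_len at 4 (size 4, align 1) → ends 8
  ack at 8 (size 2, align 1) → ends 10
  dst at 10 (size 1, align 1) → ends 11
  version at 11 (size 1, align 1) → ends 12
  total 12 bytes, alignment 1
12 − 12 = 0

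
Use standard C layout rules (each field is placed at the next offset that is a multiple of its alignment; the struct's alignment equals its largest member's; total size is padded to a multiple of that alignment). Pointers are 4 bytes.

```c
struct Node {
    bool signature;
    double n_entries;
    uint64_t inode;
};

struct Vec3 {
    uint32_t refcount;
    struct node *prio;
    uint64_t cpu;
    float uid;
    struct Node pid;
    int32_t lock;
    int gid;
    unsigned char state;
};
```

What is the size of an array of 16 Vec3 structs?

Node: 0..1  signature  (1B, 1-aligned); 1..8  -- padding (7B); 8..16  n_entries  (8B, 8-aligned); 16..24  inode  (8B, 8-aligned); sizeof = 24, alignof = 8
0..4  refcount  (4B, 4-aligned)
4..8  prio  (4B, 4-aligned)
8..16  cpu  (8B, 8-aligned)
16..20  uid  (4B, 4-aligned)
20..24  -- padding (4B)
24..48  pid  (24B, 8-aligned)
48..52  lock  (4B, 4-aligned)
52..56  gid  (4B, 4-aligned)
56..57  state  (1B, 1-aligned)
57..64  -- tail padding (7B)
sizeof = 64, alignof = 8
array of 16: 16 × 64 = 1024

1024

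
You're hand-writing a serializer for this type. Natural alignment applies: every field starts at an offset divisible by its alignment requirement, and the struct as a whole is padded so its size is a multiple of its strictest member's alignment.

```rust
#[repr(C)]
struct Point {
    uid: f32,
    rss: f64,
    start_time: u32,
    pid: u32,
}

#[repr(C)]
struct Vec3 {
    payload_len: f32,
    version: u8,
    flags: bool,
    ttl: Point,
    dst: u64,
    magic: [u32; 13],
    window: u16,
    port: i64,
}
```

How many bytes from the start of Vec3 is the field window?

92

Point: @0: uid [4B, align 4] → 4; +4 pad (align 8); @8: rss [8B, align 8] → 16; @16: start_time [4B, align 4] → 20; @20: pid [4B, align 4] → 24; size 24, align 8
@0: payload_len [4B, align 4] → 4
@4: version [1B, align 1] → 5
@5: flags [1B, align 1] → 6
+2 pad (align 8)
@8: ttl [24B, align 8] → 32
@32: dst [8B, align 8] → 40
@40: magic [52B, align 4] → 92
@92: window [2B, align 2] → 94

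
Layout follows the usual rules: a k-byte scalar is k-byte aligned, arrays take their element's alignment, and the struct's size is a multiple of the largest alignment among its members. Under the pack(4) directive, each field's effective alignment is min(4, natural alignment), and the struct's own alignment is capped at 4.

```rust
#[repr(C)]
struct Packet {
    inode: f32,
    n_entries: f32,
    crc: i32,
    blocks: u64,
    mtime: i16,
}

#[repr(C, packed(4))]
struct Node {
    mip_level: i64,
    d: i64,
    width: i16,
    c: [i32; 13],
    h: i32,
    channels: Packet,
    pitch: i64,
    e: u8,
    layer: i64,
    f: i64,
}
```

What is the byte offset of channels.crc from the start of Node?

Packet: @0: inode [4B, align 4] → 4; @4: n_entries [4B, align 4] → 8; @8: crc [4B, align 4] → 12; +4 pad (align 8); @16: blocks [8B, align 8] → 24; @24: mtime [2B, align 2] → 26; +6 tail pad (align 8); size 32, align 8
@0: mip_level [8B, align 4] → 8
@8: d [8B, align 4] → 16
@16: width [2B, align 2] → 18
+2 pad (align 4)
@20: c [52B, align 4] → 72
@72: h [4B, align 4] → 76
@76: channels [32B, align 4] → 108
within Packet: crc at 8
76 + 8 = 84

84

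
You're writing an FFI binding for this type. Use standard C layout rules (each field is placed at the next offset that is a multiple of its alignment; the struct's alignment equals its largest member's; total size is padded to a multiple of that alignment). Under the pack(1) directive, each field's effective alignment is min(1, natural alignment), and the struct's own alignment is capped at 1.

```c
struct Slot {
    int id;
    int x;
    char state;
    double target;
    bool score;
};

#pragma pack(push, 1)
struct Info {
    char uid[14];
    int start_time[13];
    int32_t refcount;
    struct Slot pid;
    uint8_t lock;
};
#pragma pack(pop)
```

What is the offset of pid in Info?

70

Slot: 0..4  id  (4B, 4-aligned); 4..8  x  (4B, 4-aligned); 8..9  state  (1B, 1-aligned); 9..16  -- padding (7B); 16..24  target  (8B, 8-aligned); 24..25  score  (1B, 1-aligned); 25..32  -- tail padding (7B); sizeof = 32, alignof = 8
0..14  uid  (14B, 1-aligned)
14..66  start_time  (52B, 1-aligned)
66..70  refcount  (4B, 1-aligned)
70..102  pid  (32B, 1-aligned)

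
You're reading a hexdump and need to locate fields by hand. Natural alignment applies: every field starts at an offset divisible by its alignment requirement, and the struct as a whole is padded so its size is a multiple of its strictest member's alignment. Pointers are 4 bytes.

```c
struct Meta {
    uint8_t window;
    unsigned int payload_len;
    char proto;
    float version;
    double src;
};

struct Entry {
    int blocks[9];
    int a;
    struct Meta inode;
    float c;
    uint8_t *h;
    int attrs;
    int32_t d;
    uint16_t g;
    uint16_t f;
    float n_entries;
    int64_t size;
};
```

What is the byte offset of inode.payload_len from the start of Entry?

Meta: @0: window [1B, align 1] → 1; +3 pad (align 4); @4: payload_len [4B, align 4] → 8; @8: proto [1B, align 1] → 9; +3 pad (align 4); @12: version [4B, align 4] → 16; @16: src [8B, align 8] → 24; size 24, align 8
@0: blocks [36B, align 4] → 36
@36: a [4B, align 4] → 40
@40: inode [24B, align 8] → 64
within Meta: payload_len at 4
40 + 4 = 44

44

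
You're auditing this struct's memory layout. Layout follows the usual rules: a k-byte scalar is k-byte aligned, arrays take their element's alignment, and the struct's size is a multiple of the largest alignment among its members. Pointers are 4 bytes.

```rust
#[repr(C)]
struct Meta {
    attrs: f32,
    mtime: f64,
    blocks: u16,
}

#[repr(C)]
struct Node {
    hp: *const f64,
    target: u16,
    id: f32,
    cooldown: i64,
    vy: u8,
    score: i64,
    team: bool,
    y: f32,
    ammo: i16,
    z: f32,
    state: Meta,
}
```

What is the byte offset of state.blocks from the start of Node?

72

Meta: @0: attrs [4B, align 4] → 4; +4 pad (align 8); @8: mtime [8B, align 8] → 16; @16: blocks [2B, align 2] → 18; +6 tail pad (align 8); size 24, align 8
@0: hp [4B, align 4] → 4
@4: target [2B, align 2] → 6
+2 pad (align 4)
@8: id [4B, align 4] → 12
+4 pad (align 8)
@16: cooldown [8B, align 8] → 24
@24: vy [1B, align 1] → 25
+7 pad (align 8)
@32: score [8B, align 8] → 40
@40: team [1B, align 1] → 41
+3 pad (align 4)
@44: y [4B, align 4] → 48
@48: ammo [2B, align 2] → 50
+2 pad (align 4)
@52: z [4B, align 4] → 56
@56: state [24B, align 8] → 80
within Meta: blocks at 16
56 + 16 = 72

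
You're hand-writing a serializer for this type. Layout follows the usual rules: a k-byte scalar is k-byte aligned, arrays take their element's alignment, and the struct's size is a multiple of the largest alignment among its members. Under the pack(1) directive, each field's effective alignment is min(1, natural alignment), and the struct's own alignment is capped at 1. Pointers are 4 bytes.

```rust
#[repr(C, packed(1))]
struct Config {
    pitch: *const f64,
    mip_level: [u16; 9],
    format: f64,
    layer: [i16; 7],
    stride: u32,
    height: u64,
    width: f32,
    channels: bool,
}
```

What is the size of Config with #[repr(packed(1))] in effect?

61

@0: pitch [4B, align 1] → 4
@4: mip_level [18B, align 1] → 22
@22: format [8B, align 1] → 30
@30: layer [14B, align 1] → 44
@44: stride [4B, align 1] → 48
@48: height [8B, align 1] → 56
@56: width [4B, align 1] → 60
@60: channels [1B, align 1] → 61
size 61, align 1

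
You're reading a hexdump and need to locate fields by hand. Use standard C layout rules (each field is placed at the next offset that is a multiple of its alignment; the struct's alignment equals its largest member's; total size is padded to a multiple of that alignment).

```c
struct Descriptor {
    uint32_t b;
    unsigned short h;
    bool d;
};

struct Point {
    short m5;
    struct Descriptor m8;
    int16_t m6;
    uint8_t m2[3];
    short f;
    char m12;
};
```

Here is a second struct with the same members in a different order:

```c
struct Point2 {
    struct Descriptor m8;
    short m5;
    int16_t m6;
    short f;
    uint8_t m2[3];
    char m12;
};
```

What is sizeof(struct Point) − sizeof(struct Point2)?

Descriptor: 0..4  b  (4B, 4-aligned); 4..6  h  (2B, 2-aligned); 6..7  d  (1B, 1-aligned); 7..8  -- tail padding (1B); sizeof = 8, alignof = 4
0..2  m5  (2B, 2-aligned)
2..4  -- padding (2B)
4..12  m8  (8B, 4-aligned)
12..14  m6  (2B, 2-aligned)
14..17  m2  (3B, 1-aligned)
17..18  -- padding (1B)
18..20  f  (2B, 2-aligned)
20..21  m12  (1B, 1-aligned)
21..24  -- tail padding (3B)
sizeof = 24, alignof = 4
— Point2 —
0..8  m8  (8B, 4-aligned)
8..10  m5  (2B, 2-aligned)
10..12  m6  (2B, 2-aligned)
12..14  f  (2B, 2-aligned)
14..17  m2  (3B, 1-aligned)
17..18  m12  (1B, 1-aligned)
18..20  -- tail padding (2B)
sizeof = 20, alignof = 4
24 − 20 = 4

4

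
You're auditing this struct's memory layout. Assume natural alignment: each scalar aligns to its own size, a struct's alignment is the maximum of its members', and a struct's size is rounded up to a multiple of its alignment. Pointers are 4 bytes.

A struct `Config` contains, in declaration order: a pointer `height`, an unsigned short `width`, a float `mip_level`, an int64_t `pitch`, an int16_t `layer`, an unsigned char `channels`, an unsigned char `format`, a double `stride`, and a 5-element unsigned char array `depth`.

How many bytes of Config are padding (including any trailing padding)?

13

0..4  height  (4B, 4-aligned)
4..6  width  (2B, 2-aligned)
6..8  -- padding (2B)
8..12  mip_level  (4B, 4-aligned)
12..16  -- padding (4B)
16..24  pitch  (8B, 8-aligned)
24..26  layer  (2B, 2-aligned)
26..27  channels  (1B, 1-aligned)
27..28  format  (1B, 1-aligned)
28..32  -- padding (4B)
32..40  stride  (8B, 8-aligned)
40..45  depth  (5B, 1-aligned)
45..48  -- tail padding (3B)
sizeof = 48, alignof = 8
data bytes 35, size 48 → padding 13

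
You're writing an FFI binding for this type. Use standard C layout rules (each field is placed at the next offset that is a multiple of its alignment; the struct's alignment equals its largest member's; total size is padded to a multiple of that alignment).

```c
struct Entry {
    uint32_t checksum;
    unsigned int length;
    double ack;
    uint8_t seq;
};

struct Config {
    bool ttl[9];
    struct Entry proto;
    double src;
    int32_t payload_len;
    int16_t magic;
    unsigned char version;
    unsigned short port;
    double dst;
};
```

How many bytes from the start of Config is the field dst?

64

Entry: checksum at 0 (size 4, align 4) → ends 4; length at 4 (size 4, align 4) → ends 8; ack at 8 (size 8, align 8) → ends 16; seq at 16 (size 1, align 1) → ends 17; tail pad 7 to reach multiple of 8; total 24 bytes, alignment 8
ttl at 0 (size 9, align 1) → ends 9
pad 7 to align 8 for proto
proto at 16 (size 24, align 8) → ends 40
src at 40 (size 8, align 8) → ends 48
payload_len at 48 (size 4, align 4) → ends 52
magic at 52 (size 2, align 2) → ends 54
version at 54 (size 1, align 1) → ends 55
pad 1 to align 2 for port
port at 56 (size 2, align 2) → ends 58
pad 6 to align 8 for dst
dst at 64 (size 8, align 8) → ends 72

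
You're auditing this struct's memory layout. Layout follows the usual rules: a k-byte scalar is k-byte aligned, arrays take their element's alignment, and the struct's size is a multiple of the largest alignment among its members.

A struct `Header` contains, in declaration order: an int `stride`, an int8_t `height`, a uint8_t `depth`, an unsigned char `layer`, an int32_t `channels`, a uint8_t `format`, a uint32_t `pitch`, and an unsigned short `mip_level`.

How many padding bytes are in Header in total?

6

@0: stride [4B, align 4] → 4
@4: height [1B, align 1] → 5
@5: depth [1B, align 1] → 6
@6: layer [1B, align 1] → 7
+1 pad (align 4)
@8: channels [4B, align 4] → 12
@12: format [1B, align 1] → 13
+3 pad (align 4)
@16: pitch [4B, align 4] → 20
@20: mip_level [2B, align 2] → 22
+2 tail pad (align 4)
size 24, align 4
data bytes 18, size 24 → padding 6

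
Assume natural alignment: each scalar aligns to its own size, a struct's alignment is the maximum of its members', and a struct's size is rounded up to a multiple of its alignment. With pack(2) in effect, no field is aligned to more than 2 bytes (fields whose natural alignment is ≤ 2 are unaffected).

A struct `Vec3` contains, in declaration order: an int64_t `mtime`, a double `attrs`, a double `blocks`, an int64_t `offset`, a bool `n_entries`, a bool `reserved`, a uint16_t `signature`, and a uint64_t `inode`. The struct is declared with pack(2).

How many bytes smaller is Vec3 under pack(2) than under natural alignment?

natural layout:
  0..8  mtime  (8B, 8-aligned)
  8..16  attrs  (8B, 8-aligned)
  16..24  blocks  (8B, 8-aligned)
  24..32  offset  (8B, 8-aligned)
  32..33  n_entries  (1B, 1-aligned)
  33..34  reserved  (1B, 1-aligned)
  34..36  signature  (2B, 2-aligned)
  36..40  -- padding (4B)
  40..48  inode  (8B, 8-aligned)
  sizeof = 48, alignof = 8
packed(2) layout:
  0..8  mtime  (8B, 2-aligned)
  8..16  attrs  (8B, 2-aligned)
  16..24  blocks  (8B, 2-aligned)
  24..32  offset  (8B, 2-aligned)
  32..33  n_entries  (1B, 1-aligned)
  33..34  reserved  (1B, 1-aligned)
  34..36  signature  (2B, 2-aligned)
  36..44  inode  (8B, 2-aligned)
  sizeof = 44, alignof = 2
48 − 44 = 4

4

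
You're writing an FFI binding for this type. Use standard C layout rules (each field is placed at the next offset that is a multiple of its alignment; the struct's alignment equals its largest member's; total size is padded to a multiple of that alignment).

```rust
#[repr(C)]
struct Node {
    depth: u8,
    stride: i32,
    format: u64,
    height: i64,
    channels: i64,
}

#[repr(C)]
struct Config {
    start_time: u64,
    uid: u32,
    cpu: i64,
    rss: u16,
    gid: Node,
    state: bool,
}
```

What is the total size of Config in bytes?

Node: depth at 0 (size 1, align 1) → ends 1; pad 3 to align 4 for stride; stride at 4 (size 4, align 4) → ends 8; format at 8 (size 8, align 8) → ends 16; height at 16 (size 8, align 8) → ends 24; channels at 24 (size 8, align 8) → ends 32; total 32 bytes, alignment 8
start_time at 0 (size 8, align 8) → ends 8
uid at 8 (size 4, align 4) → ends 12
pad 4 to align 8 for cpu
cpu at 16 (size 8, align 8) → ends 24
rss at 24 (size 2, align 2) → ends 26
pad 6 to align 8 for gid
gid at 32 (size 32, align 8) → ends 64
state at 64 (size 1, align 1) → ends 65
tail pad 7 to reach multiple of 8
total 72 bytes, alignment 8

72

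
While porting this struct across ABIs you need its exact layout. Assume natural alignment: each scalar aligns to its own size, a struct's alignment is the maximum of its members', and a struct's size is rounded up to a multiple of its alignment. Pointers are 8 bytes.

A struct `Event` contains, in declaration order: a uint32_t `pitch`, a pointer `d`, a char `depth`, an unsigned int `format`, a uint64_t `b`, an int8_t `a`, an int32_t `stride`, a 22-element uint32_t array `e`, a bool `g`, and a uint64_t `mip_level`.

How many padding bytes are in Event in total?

17

@0: pitch [4B, align 4] → 4
+4 pad (align 8)
@8: d [8B, align 8] → 16
@16: depth [1B, align 1] → 17
+3 pad (align 4)
@20: format [4B, align 4] → 24
@24: b [8B, align 8] → 32
@32: a [1B, align 1] → 33
+3 pad (align 4)
@36: stride [4B, align 4] → 40
@40: e [88B, align 4] → 128
@128: g [1B, align 1] → 129
+7 pad (align 8)
@136: mip_level [8B, align 8] → 144
size 144, align 8
data bytes 127, size 144 → padding 17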